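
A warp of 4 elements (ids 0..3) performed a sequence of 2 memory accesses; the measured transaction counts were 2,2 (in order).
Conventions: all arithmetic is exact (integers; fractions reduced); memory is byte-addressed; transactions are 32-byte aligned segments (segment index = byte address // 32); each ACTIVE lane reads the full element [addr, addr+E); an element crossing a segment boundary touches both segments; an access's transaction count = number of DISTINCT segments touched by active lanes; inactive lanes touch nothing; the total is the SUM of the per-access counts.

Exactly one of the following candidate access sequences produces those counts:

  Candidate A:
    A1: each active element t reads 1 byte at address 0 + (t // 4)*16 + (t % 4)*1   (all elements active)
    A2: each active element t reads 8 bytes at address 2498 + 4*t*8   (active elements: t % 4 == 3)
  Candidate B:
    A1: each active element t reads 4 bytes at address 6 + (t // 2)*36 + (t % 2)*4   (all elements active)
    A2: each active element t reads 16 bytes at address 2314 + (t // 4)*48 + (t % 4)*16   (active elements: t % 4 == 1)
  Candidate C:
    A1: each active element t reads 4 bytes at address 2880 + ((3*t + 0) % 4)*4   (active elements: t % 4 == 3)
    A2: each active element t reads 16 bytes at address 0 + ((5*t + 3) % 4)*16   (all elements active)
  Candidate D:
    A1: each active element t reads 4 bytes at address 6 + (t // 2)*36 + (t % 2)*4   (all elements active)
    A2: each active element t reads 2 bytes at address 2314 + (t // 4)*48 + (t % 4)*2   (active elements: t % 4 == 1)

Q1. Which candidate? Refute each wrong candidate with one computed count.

A: A1 gives 1 transaction, not 2
C: A1 gives 1 transaction, not 2
D: A2 gives 1 transaction, not 2
B: all counts match (2,2)

Answer: B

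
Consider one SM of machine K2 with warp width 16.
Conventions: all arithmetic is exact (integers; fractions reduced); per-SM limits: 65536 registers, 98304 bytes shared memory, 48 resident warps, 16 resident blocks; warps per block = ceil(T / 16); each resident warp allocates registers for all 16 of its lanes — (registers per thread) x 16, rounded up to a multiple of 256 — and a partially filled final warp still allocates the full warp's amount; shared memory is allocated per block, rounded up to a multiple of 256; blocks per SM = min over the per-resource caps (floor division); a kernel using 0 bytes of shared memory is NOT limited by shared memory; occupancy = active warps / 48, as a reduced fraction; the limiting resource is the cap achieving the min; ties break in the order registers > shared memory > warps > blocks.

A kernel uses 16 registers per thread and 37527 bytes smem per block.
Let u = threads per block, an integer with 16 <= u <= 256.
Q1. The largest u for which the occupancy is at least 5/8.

Answer: u = 256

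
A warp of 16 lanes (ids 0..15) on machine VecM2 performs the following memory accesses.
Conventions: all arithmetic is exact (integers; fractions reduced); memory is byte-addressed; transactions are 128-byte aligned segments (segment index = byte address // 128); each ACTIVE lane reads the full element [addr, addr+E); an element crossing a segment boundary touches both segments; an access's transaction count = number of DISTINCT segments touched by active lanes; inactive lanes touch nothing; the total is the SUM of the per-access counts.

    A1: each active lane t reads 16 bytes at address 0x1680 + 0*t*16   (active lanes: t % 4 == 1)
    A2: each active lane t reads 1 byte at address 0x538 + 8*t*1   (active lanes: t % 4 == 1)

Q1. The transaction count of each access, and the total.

A1: 1 transaction
A2: 2 transactions

Answer: 1,2; total 3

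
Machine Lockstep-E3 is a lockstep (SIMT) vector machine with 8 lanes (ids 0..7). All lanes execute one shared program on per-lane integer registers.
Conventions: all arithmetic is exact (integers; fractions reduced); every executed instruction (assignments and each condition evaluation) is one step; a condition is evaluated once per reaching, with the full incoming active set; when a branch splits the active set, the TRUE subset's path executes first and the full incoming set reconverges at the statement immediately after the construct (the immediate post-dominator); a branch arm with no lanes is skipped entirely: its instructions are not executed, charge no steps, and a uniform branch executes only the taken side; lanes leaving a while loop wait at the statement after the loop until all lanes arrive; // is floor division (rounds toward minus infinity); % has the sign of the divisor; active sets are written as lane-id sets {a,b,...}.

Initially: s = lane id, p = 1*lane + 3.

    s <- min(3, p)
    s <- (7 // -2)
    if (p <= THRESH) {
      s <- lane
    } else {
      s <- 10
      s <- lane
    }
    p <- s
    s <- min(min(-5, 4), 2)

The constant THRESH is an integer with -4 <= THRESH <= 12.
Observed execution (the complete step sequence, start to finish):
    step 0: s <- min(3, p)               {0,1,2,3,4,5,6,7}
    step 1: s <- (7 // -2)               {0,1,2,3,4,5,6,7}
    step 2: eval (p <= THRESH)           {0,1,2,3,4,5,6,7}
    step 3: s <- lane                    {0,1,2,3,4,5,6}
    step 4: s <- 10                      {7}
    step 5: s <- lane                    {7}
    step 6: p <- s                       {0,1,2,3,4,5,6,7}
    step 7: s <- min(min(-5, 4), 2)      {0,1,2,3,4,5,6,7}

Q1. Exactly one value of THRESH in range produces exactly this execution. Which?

Answer: THRESH = 9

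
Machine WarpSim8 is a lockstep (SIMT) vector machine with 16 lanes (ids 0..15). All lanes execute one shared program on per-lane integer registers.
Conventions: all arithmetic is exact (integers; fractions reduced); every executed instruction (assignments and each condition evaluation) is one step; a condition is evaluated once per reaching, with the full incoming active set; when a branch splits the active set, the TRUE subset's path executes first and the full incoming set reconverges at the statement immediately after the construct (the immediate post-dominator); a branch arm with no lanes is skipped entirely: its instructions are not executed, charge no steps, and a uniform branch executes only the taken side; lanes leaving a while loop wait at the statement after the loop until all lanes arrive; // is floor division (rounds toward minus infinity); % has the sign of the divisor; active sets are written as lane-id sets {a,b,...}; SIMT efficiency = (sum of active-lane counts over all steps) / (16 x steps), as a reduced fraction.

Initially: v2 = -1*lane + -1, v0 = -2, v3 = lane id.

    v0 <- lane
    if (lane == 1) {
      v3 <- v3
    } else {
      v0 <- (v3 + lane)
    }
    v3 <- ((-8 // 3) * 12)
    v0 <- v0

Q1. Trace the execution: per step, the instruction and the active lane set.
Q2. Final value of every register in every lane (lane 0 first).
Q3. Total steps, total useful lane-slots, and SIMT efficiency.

step 0: v0 <- lane                   {0,1,2,3,4,5,6,7,8,9,10,11,12,13,14,15}
step 1: eval (lane == 1)             {0,1,2,3,4,5,6,7,8,9,10,11,12,13,14,15}
step 2: v3 <- v3                     {1}
step 3: v0 <- (v3 + lane)            {0,2,3,4,5,6,7,8,9,10,11,12,13,14,15}
step 4: v3 <- ((-8 // 3) * 12)       {0,1,2,3,4,5,6,7,8,9,10,11,12,13,14,15}
step 5: v0 <- v0                     {0,1,2,3,4,5,6,7,8,9,10,11,12,13,14,15}

Answer: 6 steps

v2: -1,-2,-3,-4,-5,-6,-7,-8,-9,-10,-11,-12,-13,-14,-15,-16
v0: 0,1,4,6,8,10,12,14,16,18,20,22,24,26,28,30
v3: -36,-36,-36,-36,-36,-36,-36,-36,-36,-36,-36,-36,-36,-36,-36,-36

steps = 6; useful = 80; efficiency = 80/96 = 5/6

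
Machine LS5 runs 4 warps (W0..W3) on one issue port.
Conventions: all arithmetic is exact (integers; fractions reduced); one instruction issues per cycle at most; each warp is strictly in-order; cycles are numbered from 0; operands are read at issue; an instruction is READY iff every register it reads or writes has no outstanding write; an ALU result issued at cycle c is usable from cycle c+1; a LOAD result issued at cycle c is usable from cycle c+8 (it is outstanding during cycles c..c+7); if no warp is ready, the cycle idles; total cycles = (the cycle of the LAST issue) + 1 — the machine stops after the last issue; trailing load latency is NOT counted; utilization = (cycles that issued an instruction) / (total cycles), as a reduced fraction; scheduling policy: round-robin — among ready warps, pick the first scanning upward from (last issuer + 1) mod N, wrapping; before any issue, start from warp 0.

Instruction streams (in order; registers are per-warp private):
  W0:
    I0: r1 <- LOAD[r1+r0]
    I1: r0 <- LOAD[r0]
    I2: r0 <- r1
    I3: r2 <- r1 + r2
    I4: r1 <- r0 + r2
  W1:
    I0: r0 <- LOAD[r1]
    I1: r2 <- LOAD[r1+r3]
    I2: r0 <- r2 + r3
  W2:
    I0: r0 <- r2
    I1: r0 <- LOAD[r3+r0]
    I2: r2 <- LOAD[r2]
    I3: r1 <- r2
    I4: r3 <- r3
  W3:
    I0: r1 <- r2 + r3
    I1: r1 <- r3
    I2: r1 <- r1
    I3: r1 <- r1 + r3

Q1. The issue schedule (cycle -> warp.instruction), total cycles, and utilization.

cycle 0: W0.I0
cycle 1: W1.I0
cycle 2: W2.I0
cycle 3: W3.I0
cycle 4: W0.I1
cycle 5: W1.I1
cycle 6: W2.I1
cycle 7: W3.I1
cycle 8: W2.I2
cycle 9: W3.I2
cycle 10: W3.I3
cycle 11: idle
cycle 12: W0.I2
cycle 13: W1.I2
cycle 14: W0.I3
cycle 15: W0.I4
cycle 16: W2.I3
cycle 17: W2.I4

Answer: 18 cycles, utilization 17/18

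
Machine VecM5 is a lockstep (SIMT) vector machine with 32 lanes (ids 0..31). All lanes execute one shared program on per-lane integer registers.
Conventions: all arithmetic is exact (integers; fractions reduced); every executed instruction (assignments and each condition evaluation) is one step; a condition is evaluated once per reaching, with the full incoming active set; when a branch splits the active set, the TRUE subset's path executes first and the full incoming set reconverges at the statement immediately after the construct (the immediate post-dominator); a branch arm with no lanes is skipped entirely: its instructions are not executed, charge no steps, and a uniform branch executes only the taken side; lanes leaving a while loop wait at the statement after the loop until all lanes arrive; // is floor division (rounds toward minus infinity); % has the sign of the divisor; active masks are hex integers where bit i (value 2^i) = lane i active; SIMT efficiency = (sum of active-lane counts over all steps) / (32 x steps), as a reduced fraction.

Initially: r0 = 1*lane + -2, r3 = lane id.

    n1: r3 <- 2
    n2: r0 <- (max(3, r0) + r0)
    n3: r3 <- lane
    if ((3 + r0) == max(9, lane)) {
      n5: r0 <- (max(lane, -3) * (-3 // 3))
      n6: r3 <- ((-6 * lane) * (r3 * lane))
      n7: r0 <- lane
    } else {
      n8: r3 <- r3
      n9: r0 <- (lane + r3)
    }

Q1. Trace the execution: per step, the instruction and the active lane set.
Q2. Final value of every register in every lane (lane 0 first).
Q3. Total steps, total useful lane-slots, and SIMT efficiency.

step 0: r3 <- 2                      0xffffffff
step 1: r0 <- (max(3, r0) + r0)      0xffffffff
step 2: r3 <- lane                   0xffffffff
step 3: eval ((3 + r0) == max(9, lane)) 0xffffffff
step 4: r0 <- (max(lane, -3) * (-3 // 3)) 0x00000020
step 5: r3 <- ((-6 * lane) * (r3 * lane)) 0x00000020
step 6: r0 <- lane                   0x00000020
step 7: r3 <- r3                     0xffffffdf
step 8: r0 <- (lane + r3)            0xffffffdf

Answer: 9 steps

r0: 0,2,4,6,8,5,12,14,16,18,20,22,24,26,28,30,32,34,36,38,40,42,44,46,48,50,52,54,56,58,60,62
r3: 0,1,2,3,4,-750,6,7,8,9,10,11,12,13,14,15,16,17,18,19,20,21,22,23,24,25,26,27,28,29,30,31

steps = 9; useful = 193; efficiency = 193/288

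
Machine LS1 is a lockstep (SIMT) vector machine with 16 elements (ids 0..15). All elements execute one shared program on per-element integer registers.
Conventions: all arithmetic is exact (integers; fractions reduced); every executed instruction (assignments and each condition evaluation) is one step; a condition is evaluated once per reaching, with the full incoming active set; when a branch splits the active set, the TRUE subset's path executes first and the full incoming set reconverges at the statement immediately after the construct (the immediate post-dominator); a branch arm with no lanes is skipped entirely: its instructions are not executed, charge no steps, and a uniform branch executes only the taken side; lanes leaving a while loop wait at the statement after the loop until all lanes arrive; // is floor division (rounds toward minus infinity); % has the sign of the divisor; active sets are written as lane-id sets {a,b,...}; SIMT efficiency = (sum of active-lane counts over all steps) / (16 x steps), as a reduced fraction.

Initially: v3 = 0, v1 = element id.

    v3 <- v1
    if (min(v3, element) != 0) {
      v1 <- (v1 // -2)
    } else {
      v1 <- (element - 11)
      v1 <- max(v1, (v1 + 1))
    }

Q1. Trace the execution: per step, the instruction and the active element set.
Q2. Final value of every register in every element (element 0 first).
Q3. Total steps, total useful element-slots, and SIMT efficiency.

step 0: v3 <- v1                     {0,1,2,3,4,5,6,7,8,9,10,11,12,13,14,15}
step 1: eval (min(v3, element) != 0) {0,1,2,3,4,5,6,7,8,9,10,11,12,13,14,15}
step 2: v1 <- (v1 // -2)             {1,2,3,4,5,6,7,8,9,10,11,12,13,14,15}
step 3: v1 <- (element - 11)         {0}
step 4: v1 <- max(v1, (v1 + 1))      {0}

Answer: 5 steps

v3: 0,1,2,3,4,5,6,7,8,9,10,11,12,13,14,15
v1: -10,-1,-1,-2,-2,-3,-3,-4,-4,-5,-5,-6,-6,-7,-7,-8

steps = 5; useful = 49; efficiency = 49/80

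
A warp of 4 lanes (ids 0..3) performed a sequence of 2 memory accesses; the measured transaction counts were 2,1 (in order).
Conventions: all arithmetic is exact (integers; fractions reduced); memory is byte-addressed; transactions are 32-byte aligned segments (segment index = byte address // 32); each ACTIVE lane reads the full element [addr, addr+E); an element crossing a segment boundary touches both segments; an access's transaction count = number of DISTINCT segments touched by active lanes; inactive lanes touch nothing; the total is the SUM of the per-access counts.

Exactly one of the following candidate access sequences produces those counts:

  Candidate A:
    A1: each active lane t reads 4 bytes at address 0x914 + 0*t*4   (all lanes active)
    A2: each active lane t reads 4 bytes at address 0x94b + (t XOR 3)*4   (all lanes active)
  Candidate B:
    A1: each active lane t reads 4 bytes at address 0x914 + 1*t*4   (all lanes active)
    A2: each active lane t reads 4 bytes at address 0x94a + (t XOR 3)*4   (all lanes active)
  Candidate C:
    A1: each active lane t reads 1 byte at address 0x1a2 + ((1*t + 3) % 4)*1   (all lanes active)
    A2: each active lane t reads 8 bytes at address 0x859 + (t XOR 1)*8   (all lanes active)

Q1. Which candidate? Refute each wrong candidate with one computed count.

A: A1 gives 1 transaction, not 2
C: A1 gives 1 transaction, not 2
B: all counts match (2,1)

Answer: B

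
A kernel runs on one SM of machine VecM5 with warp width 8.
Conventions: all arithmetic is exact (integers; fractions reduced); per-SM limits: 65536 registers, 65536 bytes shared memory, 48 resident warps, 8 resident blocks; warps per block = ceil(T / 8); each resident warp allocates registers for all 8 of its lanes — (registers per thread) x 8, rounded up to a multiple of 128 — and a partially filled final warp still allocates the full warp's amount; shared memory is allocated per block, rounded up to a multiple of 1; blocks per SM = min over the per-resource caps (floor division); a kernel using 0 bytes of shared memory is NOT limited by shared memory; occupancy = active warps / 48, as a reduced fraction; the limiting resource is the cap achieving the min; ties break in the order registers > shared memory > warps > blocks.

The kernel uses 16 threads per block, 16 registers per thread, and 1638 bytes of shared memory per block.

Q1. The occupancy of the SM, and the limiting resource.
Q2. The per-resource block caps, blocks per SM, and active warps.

Answer: occupancy 1/3, limited by blocks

registers: 256 blocks
shared memory: 40 blocks
warps: 24 blocks
blocks: 8 blocks

Answer: 8 blocks, 16 active warps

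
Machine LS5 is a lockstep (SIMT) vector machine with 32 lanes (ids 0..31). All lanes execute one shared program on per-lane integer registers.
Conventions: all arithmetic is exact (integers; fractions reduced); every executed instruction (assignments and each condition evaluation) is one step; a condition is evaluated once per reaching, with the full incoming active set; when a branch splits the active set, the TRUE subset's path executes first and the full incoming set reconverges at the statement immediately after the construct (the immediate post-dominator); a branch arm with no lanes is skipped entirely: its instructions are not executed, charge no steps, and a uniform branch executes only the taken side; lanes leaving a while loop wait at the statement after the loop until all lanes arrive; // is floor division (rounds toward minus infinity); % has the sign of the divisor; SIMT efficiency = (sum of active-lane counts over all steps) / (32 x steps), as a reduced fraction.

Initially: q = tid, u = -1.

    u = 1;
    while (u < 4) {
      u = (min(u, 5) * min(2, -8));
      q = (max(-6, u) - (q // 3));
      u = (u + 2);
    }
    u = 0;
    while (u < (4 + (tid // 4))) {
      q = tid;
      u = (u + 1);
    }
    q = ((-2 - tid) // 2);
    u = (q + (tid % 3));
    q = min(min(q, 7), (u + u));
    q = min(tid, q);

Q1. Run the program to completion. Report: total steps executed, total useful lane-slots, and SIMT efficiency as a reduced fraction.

Answer: 49 steps, 1232 useful, 11/14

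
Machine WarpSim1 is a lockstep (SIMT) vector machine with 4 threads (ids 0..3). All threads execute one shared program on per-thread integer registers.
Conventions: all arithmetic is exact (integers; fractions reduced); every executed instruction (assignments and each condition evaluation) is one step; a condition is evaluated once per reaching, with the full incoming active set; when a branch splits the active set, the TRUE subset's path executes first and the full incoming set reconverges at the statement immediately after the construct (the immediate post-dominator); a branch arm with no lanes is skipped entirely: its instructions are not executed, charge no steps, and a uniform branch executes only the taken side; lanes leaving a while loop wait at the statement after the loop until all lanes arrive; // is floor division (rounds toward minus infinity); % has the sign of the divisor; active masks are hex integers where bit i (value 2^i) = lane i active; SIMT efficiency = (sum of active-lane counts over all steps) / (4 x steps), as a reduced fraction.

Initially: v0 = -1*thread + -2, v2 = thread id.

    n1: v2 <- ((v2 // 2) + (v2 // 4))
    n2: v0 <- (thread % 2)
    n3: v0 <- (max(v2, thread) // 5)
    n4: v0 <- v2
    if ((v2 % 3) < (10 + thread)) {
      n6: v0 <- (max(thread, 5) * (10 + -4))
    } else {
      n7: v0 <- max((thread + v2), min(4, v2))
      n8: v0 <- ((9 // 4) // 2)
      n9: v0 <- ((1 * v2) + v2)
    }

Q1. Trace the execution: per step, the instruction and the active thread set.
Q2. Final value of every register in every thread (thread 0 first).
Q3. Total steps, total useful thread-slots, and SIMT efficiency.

step 0: v2 <- ((v2 // 2) + (v2 // 4)) 0xf
step 1: v0 <- (thread % 2)           0xf
step 2: v0 <- (max(v2, thread) // 5) 0xf
step 3: v0 <- v2                     0xf
step 4: eval ((v2 % 3) < (10 + thread)) 0xf
step 5: v0 <- (max(thread, 5) * (10 + -4)) 0xf

Answer: 6 steps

v0: 30,30,30,30
v2: 0,0,1,1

steps = 6; useful = 24; efficiency = 24/24 = 1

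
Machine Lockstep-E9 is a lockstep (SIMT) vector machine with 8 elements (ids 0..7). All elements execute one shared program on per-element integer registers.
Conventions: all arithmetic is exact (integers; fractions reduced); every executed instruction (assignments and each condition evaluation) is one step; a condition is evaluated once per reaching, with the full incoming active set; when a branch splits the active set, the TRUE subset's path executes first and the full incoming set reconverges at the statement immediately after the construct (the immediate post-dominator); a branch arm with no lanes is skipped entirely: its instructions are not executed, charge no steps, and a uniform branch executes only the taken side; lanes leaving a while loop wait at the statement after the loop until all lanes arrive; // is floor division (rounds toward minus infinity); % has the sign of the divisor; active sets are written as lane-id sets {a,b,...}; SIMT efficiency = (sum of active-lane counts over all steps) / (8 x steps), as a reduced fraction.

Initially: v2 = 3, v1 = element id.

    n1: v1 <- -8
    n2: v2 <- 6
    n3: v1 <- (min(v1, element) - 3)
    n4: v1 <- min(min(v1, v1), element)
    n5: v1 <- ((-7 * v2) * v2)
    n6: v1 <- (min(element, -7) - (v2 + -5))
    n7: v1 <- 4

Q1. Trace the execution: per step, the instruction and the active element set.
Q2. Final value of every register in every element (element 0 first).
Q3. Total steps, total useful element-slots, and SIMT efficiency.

step 0: v1 <- -8                     {0,1,2,3,4,5,6,7}
step 1: v2 <- 6                      {0,1,2,3,4,5,6,7}
step 2: v1 <- (min(v1, element) - 3) {0,1,2,3,4,5,6,7}
step 3: v1 <- min(min(v1, v1), element) {0,1,2,3,4,5,6,7}
step 4: v1 <- ((-7 * v2) * v2)       {0,1,2,3,4,5,6,7}
step 5: v1 <- (min(element, -7) - (v2 + -5)) {0,1,2,3,4,5,6,7}
step 6: v1 <- 4                      {0,1,2,3,4,5,6,7}

Answer: 7 steps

v2: 6,6,6,6,6,6,6,6
v1: 4,4,4,4,4,4,4,4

steps = 7; useful = 56; efficiency = 56/56 = 1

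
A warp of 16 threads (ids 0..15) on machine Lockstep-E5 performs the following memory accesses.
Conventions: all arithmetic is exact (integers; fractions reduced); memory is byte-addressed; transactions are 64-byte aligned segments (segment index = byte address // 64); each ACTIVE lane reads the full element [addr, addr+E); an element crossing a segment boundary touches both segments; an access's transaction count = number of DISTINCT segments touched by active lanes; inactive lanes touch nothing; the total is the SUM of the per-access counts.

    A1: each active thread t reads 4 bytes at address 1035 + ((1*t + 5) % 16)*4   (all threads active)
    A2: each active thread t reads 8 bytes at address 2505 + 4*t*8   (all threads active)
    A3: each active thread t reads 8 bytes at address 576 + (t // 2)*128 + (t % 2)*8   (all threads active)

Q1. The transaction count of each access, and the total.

A1: 2 transactions
A2: 8 transactions
A3: 8 transactions

Answer: 2,8,8; total 18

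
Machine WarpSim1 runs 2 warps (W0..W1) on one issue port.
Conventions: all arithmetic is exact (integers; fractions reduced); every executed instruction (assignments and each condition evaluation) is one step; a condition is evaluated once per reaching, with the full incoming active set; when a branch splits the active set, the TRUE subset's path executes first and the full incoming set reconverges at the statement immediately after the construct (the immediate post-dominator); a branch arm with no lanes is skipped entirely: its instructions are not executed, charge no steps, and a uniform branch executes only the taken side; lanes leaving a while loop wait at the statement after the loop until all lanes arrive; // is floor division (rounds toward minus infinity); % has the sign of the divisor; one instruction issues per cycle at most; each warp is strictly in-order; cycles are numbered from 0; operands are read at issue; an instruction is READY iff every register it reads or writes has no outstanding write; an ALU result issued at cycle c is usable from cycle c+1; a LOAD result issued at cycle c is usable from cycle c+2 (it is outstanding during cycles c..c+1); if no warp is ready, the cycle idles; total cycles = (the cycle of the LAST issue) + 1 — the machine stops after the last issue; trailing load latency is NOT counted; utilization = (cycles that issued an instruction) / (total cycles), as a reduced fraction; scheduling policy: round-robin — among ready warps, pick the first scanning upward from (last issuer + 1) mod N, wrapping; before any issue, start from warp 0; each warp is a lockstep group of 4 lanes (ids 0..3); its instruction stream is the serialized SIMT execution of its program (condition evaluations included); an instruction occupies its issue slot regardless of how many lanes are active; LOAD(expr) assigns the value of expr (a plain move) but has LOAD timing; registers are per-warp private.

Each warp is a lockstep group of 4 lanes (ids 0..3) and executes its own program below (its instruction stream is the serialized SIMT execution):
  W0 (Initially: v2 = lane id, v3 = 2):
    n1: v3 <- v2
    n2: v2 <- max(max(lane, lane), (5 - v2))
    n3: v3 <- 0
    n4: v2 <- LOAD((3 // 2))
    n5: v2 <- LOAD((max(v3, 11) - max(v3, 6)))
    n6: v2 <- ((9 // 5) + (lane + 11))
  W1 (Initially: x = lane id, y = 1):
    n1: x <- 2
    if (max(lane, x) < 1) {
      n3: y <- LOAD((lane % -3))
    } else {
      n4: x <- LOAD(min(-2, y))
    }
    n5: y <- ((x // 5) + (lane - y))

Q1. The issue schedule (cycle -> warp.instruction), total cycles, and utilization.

cycle 0: W0.I0
cycle 1: W1.I0
cycle 2: W0.I1
cycle 3: W1.I1
cycle 4: W0.I2
cycle 5: W1.I2
cycle 6: W0.I3
cycle 7: W1.I3
cycle 8: W0.I4
cycle 9: idle
cycle 10: W0.I5

Answer: 11 cycles, utilization 10/11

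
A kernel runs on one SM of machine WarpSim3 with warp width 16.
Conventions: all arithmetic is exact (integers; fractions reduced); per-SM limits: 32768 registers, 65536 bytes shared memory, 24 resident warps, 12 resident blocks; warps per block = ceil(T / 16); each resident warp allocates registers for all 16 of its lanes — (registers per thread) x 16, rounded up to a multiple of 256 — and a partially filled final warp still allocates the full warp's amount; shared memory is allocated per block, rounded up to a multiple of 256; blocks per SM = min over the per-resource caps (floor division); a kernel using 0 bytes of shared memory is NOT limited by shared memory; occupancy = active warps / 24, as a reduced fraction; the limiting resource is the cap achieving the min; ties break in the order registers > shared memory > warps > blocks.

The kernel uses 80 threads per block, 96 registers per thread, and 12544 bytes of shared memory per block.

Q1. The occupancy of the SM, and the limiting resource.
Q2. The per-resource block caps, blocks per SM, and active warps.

Answer: occupancy 5/6, limited by registers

registers: 4 blocks
shared memory: 5 blocks
warps: 4 blocks
blocks: 12 blocks

Answer: 4 blocks, 20 active warps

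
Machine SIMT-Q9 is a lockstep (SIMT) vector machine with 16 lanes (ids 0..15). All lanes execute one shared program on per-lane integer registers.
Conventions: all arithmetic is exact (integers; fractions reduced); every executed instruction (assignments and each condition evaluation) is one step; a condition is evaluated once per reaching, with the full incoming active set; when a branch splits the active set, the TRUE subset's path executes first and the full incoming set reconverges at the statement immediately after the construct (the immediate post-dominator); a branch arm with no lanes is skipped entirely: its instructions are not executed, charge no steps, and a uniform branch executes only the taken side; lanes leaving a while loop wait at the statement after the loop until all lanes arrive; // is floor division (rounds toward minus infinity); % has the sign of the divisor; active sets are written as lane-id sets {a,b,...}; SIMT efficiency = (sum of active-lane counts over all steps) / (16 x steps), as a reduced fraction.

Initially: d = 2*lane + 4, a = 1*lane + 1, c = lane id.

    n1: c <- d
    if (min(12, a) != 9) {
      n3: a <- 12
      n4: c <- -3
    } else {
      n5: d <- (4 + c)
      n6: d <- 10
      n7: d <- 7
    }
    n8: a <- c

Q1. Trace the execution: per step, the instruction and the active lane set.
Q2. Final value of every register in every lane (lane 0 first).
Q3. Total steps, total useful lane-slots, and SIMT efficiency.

step 0: c <- d                       {0,1,2,3,4,5,6,7,8,9,10,11,12,13,14,15}
step 1: eval (min(12, a) != 9)       {0,1,2,3,4,5,6,7,8,9,10,11,12,13,14,15}
step 2: a <- 12                      {0,1,2,3,4,5,6,7,9,10,11,12,13,14,15}
step 3: c <- -3                      {0,1,2,3,4,5,6,7,9,10,11,12,13,14,15}
step 4: d <- (4 + c)                 {8}
step 5: d <- 10                      {8}
step 6: d <- 7                       {8}
step 7: a <- c                       {0,1,2,3,4,5,6,7,8,9,10,11,12,13,14,15}

Answer: 8 steps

d: 4,6,8,10,12,14,16,18,7,22,24,26,28,30,32,34
a: -3,-3,-3,-3,-3,-3,-3,-3,20,-3,-3,-3,-3,-3,-3,-3
c: -3,-3,-3,-3,-3,-3,-3,-3,20,-3,-3,-3,-3,-3,-3,-3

steps = 8; useful = 81; efficiency = 81/128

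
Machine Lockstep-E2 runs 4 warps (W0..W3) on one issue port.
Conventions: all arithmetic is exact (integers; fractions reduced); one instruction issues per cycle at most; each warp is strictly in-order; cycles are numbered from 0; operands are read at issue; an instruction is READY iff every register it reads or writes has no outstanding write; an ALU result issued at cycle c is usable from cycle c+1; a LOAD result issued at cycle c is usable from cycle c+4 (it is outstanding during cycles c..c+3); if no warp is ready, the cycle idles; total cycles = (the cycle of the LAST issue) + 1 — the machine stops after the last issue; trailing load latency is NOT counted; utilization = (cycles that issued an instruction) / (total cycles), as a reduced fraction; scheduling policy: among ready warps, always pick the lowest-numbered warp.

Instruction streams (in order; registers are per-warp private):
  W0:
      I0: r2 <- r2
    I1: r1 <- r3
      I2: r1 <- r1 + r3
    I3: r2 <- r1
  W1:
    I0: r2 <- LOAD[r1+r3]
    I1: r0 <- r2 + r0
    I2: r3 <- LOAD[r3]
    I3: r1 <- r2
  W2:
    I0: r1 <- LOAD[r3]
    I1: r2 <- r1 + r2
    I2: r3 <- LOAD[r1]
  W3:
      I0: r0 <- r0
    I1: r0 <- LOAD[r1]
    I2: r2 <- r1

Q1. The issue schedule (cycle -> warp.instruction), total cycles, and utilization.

cycle 0: W0.I0
cycle 1: W0.I1
cycle 2: W0.I2
cycle 3: W0.I3
cycle 4: W1.I0
cycle 5: W2.I0
cycle 6: W3.I0
cycle 7: W3.I1
cycle 8: W1.I1
cycle 9: W1.I2
cycle 10: W1.I3
cycle 11: W2.I1
cycle 12: W2.I2
cycle 13: W3.I2

Answer: 14 cycles, utilization 1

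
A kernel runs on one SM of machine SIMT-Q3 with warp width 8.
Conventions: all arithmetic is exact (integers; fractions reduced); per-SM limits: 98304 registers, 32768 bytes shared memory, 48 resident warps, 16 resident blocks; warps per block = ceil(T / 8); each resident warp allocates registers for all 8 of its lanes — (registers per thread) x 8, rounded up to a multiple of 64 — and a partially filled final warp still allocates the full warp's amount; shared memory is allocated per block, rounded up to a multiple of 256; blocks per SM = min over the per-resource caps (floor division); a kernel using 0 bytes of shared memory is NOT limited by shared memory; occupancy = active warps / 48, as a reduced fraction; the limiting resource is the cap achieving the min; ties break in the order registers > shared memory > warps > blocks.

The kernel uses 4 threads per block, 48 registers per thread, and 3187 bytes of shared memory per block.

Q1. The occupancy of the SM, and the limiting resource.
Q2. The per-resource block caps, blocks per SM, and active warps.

Answer: occupancy 3/16, limited by shared memory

registers: 256 blocks
shared memory: 9 blocks
warps: 48 blocks
blocks: 16 blocks

Answer: 9 blocks, 9 active warps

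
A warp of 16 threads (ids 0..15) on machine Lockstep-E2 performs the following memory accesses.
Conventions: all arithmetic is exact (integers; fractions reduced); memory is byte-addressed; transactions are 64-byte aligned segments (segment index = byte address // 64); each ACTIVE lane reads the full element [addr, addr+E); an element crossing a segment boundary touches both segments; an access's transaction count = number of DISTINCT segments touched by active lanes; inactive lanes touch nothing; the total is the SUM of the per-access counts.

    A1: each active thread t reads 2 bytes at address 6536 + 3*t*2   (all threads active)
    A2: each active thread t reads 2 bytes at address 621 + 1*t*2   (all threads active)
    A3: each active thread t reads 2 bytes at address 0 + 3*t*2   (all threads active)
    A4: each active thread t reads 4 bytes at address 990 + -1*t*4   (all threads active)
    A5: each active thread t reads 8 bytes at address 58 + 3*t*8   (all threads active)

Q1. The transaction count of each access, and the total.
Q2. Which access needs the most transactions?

A1: 2 transactions
A2: 2 transactions
A3: 2 transactions
A4: 2 transactions
A5: 7 transactions

Answer: 2,2,2,2,7; total 15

Answer: A5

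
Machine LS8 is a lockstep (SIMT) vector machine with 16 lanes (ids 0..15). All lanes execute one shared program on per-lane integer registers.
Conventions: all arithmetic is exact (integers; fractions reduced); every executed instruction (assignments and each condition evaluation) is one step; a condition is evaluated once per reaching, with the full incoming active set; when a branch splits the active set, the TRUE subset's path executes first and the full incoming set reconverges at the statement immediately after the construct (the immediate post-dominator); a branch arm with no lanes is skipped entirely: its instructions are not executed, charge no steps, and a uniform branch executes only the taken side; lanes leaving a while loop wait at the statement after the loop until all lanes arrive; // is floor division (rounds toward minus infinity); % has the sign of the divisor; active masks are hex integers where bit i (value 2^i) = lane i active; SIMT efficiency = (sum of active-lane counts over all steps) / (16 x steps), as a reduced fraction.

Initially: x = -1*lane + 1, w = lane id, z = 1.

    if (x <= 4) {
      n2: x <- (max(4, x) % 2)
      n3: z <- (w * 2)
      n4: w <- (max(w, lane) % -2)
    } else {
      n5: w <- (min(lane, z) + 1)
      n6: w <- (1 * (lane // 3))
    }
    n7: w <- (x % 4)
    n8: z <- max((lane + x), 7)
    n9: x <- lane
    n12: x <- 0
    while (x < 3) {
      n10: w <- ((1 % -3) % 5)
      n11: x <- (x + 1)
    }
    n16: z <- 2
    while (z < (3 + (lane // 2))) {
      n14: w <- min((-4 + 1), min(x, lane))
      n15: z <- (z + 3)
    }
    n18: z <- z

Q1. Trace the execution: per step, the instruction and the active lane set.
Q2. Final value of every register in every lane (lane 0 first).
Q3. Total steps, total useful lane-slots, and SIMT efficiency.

step 0: eval (x <= 4)                0xffff
step 1: x <- (max(4, x) % 2)         0xffff
step 2: z <- (w * 2)                 0xffff
step 3: w <- (max(w, lane) % -2)     0xffff
step 4: w <- (x % 4)                 0xffff
step 5: z <- max((lane + x), 7)      0xffff
step 6: x <- lane                    0xffff
step 7: x <- 0                       0xffff
step 8: eval (x < 3)                 0xffff
step 9: w <- ((1 % -3) % 5)          0xffff
step 10: x <- (x + 1)                 0xffff
step 11: eval (x < 3)                 0xffff
step 12: w <- ((1 % -3) % 5)          0xffff
step 13: x <- (x + 1)                 0xffff
step 14: eval (x < 3)                 0xffff
step 15: w <- ((1 % -3) % 5)          0xffff
step 16: x <- (x + 1)                 0xffff
step 17: eval (x < 3)                 0xffff
step 18: z <- 2                       0xffff
step 19: eval (z < (3 + (lane // 2))) 0xffff
step 20: w <- min((-4 + 1), min(x, lane)) 0xffff
step 21: z <- (z + 3)                 0xffff
step 22: eval (z < (3 + (lane // 2))) 0xffff
step 23: w <- min((-4 + 1), min(x, lane)) 0xffc0
step 24: z <- (z + 3)                 0xffc0
step 25: eval (z < (3 + (lane // 2))) 0xffc0
step 26: w <- min((-4 + 1), min(x, lane)) 0xf000
step 27: z <- (z + 3)                 0xf000
step 28: eval (z < (3 + (lane // 2))) 0xf000
step 29: z <- z                       0xffff

Answer: 30 steps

x: 3,3,3,3,3,3,3,3,3,3,3,3,3,3,3,3
w: -3,-3,-3,-3,-3,-3,-3,-3,-3,-3,-3,-3,-3,-3,-3,-3
z: 5,5,5,5,5,5,8,8,8,8,8,8,11,11,11,11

steps = 30; useful = 426; efficiency = 426/480 = 71/80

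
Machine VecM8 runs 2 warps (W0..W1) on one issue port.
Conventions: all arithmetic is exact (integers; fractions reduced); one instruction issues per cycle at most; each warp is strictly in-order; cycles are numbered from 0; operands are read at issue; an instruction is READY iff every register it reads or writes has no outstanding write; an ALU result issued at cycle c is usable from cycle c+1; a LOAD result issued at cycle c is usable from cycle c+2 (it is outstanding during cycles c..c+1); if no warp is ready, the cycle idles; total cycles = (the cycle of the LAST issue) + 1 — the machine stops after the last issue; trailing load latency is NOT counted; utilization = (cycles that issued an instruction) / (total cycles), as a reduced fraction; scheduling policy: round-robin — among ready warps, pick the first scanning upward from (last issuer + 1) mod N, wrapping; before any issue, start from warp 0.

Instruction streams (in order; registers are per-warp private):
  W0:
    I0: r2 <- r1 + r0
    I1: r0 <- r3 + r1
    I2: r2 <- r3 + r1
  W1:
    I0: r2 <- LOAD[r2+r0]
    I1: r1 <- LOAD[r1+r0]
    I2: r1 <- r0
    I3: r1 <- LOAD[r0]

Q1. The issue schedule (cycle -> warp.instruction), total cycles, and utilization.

cycle 0: W0.I0
cycle 1: W1.I0
cycle 2: W0.I1
cycle 3: W1.I1
cycle 4: W0.I2
cycle 5: W1.I2
cycle 6: W1.I3

Answer: 7 cycles, utilization 1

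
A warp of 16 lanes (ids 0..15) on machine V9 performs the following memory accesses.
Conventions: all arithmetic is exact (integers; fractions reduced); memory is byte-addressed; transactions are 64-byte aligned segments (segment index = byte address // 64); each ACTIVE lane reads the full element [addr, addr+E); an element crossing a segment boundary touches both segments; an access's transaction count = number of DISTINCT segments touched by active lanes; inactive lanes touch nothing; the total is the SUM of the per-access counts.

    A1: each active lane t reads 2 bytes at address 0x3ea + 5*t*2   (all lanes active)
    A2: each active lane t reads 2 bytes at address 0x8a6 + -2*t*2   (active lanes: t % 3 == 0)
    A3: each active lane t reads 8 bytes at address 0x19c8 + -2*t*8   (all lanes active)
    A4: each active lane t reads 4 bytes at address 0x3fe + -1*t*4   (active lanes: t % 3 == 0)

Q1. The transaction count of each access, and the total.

A1: 4 transactions
A2: 2 transactions
A3: 5 transactions
A4: 2 transactions

Answer: 4,2,5,2; total 13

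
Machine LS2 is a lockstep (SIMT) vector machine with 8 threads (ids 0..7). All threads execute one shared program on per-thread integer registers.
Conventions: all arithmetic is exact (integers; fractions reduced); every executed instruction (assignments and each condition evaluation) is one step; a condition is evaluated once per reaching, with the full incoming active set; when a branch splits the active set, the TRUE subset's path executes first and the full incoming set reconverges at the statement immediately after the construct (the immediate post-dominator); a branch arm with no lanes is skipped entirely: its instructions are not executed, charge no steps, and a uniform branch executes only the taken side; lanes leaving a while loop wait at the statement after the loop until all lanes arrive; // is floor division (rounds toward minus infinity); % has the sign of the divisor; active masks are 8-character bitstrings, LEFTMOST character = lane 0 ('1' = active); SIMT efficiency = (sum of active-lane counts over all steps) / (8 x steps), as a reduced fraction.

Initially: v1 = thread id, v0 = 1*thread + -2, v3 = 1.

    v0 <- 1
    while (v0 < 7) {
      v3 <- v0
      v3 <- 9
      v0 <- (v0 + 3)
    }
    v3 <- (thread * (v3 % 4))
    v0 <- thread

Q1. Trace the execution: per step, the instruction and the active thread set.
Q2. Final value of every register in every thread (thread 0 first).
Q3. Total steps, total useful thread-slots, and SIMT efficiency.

step 0: v0 <- 1                      11111111
step 1: eval (v0 < 7)                11111111
step 2: v3 <- v0                     11111111
step 3: v3 <- 9                      11111111
step 4: v0 <- (v0 + 3)               11111111
step 5: eval (v0 < 7)                11111111
step 6: v3 <- v0                     11111111
step 7: v3 <- 9                      11111111
step 8: v0 <- (v0 + 3)               11111111
step 9: eval (v0 < 7)                11111111
step 10: v3 <- (thread * (v3 % 4))    11111111
step 11: v0 <- thread                 11111111

Answer: 12 steps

v1: 0,1,2,3,4,5,6,7
v0: 0,1,2,3,4,5,6,7
v3: 0,1,2,3,4,5,6,7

steps = 12; useful = 96; efficiency = 96/96 = 1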